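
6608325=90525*73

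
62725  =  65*965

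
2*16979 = 33958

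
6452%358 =8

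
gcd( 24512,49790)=766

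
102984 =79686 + 23298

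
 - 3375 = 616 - 3991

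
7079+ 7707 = 14786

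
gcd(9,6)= 3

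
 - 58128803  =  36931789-95060592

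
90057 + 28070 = 118127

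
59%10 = 9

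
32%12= 8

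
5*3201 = 16005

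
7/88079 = 7/88079 = 0.00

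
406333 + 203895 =610228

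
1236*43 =53148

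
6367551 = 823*7737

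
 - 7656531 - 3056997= - 10713528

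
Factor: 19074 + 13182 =2^9*3^2*7^1 = 32256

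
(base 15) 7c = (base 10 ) 117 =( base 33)3i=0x75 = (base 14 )85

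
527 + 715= 1242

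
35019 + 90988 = 126007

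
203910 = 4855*42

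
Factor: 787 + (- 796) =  - 3^2 = - 9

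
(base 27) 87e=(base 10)6035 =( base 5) 143120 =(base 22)ca7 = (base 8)13623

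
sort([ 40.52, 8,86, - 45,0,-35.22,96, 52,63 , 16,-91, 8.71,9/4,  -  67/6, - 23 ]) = [ - 91,-45, - 35.22,- 23, - 67/6,0,  9/4,8, 8.71,16, 40.52, 52, 63,86, 96]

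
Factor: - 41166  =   - 2^1*3^2*2287^1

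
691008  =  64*10797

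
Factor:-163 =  - 163^1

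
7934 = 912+7022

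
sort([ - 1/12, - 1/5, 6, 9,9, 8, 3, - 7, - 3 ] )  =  [- 7, - 3, - 1/5, - 1/12,  3, 6,8, 9,9]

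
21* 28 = 588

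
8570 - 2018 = 6552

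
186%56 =18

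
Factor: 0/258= 0 = 0^1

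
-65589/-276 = 21863/92 = 237.64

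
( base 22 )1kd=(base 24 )1f1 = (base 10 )937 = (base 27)17j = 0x3A9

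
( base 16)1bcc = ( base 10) 7116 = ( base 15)2196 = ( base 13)3315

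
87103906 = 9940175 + 77163731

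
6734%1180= 834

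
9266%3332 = 2602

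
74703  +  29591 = 104294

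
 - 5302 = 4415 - 9717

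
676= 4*169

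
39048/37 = 1055 + 13/37 = 1055.35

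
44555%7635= 6380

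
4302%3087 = 1215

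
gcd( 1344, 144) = 48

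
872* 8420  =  7342240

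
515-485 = 30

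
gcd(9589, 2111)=1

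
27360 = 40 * 684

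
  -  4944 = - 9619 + 4675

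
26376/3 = 8792 = 8792.00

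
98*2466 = 241668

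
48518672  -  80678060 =-32159388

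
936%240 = 216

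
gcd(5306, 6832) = 14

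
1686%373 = 194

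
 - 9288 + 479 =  - 8809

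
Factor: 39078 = 2^1*3^2*13^1*167^1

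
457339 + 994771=1452110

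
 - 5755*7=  - 40285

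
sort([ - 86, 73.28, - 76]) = [ - 86, - 76,73.28]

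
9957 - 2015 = 7942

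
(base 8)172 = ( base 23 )57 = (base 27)4E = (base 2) 1111010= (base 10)122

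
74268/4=18567 = 18567.00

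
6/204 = 1/34 = 0.03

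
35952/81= 443 + 23/27= 443.85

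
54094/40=27047/20 = 1352.35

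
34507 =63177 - 28670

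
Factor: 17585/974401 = 5^1*3517^1*974401^ (-1)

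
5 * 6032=30160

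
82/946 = 41/473=0.09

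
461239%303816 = 157423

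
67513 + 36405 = 103918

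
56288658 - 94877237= -38588579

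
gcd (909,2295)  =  9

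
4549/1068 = 4 + 277/1068 = 4.26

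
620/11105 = 124/2221  =  0.06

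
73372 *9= 660348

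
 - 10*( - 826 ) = 8260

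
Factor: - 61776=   -2^4 * 3^3 * 11^1*13^1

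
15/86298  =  5/28766 = 0.00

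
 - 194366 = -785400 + 591034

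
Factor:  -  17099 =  - 17099^1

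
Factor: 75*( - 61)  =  -4575 = - 3^1*5^2* 61^1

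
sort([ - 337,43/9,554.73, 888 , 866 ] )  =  [ -337,43/9, 554.73, 866, 888]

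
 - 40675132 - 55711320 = - 96386452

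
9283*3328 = 30893824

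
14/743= 14/743 = 0.02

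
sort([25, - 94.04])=[ - 94.04, 25 ]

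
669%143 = 97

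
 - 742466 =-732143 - 10323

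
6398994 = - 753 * ( - 8498 ) 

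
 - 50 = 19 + -69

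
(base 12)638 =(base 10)908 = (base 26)18O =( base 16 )38C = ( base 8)1614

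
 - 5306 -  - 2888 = - 2418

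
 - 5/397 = -5/397 = - 0.01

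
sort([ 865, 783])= [783  ,  865] 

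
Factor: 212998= 2^1*281^1*379^1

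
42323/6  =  42323/6= 7053.83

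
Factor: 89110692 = 2^2 * 3^4 * 11^2 * 2273^1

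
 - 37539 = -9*4171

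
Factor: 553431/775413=3^( - 4)*3191^( - 1)*184477^1 = 184477/258471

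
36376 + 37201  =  73577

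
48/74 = 24/37 = 0.65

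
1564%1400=164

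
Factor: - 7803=-3^3 * 17^2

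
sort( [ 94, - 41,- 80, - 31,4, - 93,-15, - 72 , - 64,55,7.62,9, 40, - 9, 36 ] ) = [ - 93, - 80, - 72, - 64, - 41, - 31, - 15, - 9,4,  7.62,9,36,  40,55,94]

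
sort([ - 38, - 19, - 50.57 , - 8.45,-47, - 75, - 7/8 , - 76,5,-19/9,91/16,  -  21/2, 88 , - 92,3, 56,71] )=[ - 92, - 76, - 75, - 50.57 , - 47,- 38,-19, - 21/2, - 8.45, - 19/9 , - 7/8, 3, 5, 91/16, 56 , 71  ,  88]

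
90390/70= 1291 + 2/7 =1291.29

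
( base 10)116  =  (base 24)4k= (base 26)4c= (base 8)164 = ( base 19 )62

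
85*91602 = 7786170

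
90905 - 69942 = 20963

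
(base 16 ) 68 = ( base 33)35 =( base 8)150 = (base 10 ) 104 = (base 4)1220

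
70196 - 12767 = 57429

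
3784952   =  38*99604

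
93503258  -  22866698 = 70636560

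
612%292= 28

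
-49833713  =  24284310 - 74118023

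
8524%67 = 15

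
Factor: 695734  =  2^1 * 13^1*26759^1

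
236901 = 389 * 609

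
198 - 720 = -522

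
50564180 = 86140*587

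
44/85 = 44/85 =0.52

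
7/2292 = 7/2292 = 0.00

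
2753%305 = 8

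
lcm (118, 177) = 354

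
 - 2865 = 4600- 7465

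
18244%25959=18244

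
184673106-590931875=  - 406258769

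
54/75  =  18/25 =0.72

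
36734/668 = 18367/334=54.99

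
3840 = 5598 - 1758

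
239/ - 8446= - 239/8446 = - 0.03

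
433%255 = 178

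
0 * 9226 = 0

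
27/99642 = 9/33214 = 0.00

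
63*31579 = 1989477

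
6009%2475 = 1059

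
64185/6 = 21395/2 = 10697.50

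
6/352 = 3/176 = 0.02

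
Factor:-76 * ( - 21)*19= 2^2 * 3^1*7^1*19^2 = 30324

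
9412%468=52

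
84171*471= 39644541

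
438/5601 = 146/1867 = 0.08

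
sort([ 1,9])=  [1, 9]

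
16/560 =1/35 = 0.03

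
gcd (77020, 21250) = 10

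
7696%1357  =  911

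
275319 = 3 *91773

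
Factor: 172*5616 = 965952 = 2^6*3^3*13^1*43^1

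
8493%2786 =135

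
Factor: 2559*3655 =3^1* 5^1* 17^1 * 43^1*853^1 = 9353145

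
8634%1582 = 724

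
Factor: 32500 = 2^2 * 5^4*13^1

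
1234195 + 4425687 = 5659882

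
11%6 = 5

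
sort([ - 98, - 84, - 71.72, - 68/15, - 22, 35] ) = [ - 98, - 84, - 71.72, - 22, - 68/15, 35 ] 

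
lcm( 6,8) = 24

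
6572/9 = 730 + 2/9 = 730.22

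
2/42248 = 1/21124 = 0.00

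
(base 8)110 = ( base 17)44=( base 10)72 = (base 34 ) 24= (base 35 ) 22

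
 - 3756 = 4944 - 8700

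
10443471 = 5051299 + 5392172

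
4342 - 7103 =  - 2761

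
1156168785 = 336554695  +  819614090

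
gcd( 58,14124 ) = 2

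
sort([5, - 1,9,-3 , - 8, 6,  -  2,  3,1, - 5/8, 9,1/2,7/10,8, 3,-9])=[ - 9,-8, - 3, - 2,- 1 , - 5/8 , 1/2, 7/10 , 1,3,3,5,6  ,  8,9,9]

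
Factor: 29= 29^1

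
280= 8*35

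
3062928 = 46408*66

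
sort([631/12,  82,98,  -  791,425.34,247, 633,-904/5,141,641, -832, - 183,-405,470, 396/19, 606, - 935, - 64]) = [ - 935,-832, -791, - 405,-183,-904/5,-64,396/19, 631/12, 82,  98 , 141,247,425.34,470,606,633,641]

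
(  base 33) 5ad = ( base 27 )7pa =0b1011010011100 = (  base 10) 5788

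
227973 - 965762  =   - 737789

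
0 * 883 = 0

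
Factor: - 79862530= - 2^1*5^1 * 11^1*726023^1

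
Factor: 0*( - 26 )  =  0 = 0^1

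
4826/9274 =2413/4637 = 0.52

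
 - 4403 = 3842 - 8245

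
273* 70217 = 19169241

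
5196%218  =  182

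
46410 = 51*910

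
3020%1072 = 876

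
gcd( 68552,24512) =8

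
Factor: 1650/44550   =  3^( - 3) = 1/27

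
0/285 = 0 = 0.00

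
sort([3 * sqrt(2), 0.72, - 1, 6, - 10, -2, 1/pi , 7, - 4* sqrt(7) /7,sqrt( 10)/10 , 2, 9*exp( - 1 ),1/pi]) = [  -  10, - 2, - 4 * sqrt( 7)/7, - 1,sqrt( 10)/10, 1/pi, 1/pi,0.72, 2, 9*exp( - 1 ), 3*sqrt( 2 ), 6, 7 ]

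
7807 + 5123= 12930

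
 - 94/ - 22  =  4 + 3/11 = 4.27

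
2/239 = 2/239 =0.01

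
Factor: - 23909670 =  - 2^1*3^2*5^1*113^1*2351^1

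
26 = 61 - 35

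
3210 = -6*( - 535 ) 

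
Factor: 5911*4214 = 2^1*7^2*23^1*43^1*257^1 = 24908954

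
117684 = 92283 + 25401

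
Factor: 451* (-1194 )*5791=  - 2^1*3^1*11^1 * 41^1*199^1*5791^1 = - 3118418754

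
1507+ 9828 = 11335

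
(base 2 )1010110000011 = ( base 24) 9DB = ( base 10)5507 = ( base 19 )F4G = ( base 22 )b87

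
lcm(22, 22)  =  22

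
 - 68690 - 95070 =-163760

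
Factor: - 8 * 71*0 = 0 = 0^1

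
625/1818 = 625/1818 = 0.34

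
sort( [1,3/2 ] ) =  [1, 3/2 ]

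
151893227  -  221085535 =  - 69192308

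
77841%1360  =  321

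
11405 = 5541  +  5864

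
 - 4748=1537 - 6285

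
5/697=5/697 = 0.01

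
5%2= 1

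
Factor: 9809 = 17^1*577^1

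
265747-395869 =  - 130122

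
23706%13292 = 10414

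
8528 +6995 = 15523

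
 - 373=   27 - 400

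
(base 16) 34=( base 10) 52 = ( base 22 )28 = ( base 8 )64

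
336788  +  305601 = 642389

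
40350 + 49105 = 89455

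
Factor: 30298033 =47^1*53^1*12163^1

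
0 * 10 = 0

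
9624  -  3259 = 6365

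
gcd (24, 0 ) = 24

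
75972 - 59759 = 16213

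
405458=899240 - 493782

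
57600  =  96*600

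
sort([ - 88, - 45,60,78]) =[ - 88, - 45,60,78 ] 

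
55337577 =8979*6163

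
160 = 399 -239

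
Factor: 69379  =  69379^1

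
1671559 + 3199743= 4871302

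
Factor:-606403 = -7^1*86629^1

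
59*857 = 50563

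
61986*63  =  3905118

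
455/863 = 455/863 = 0.53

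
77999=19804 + 58195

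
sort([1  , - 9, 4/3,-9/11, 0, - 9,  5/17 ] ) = [ - 9, - 9, -9/11, 0,5/17,1, 4/3]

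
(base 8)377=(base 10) 255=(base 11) 212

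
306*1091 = 333846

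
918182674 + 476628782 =1394811456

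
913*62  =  56606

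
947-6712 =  - 5765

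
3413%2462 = 951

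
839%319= 201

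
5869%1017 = 784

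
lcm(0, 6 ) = 0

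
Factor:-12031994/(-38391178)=7^( - 1)*13^1*67^1*6907^1*2742227^ ( - 1) = 6015997/19195589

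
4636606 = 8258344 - 3621738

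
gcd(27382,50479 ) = 1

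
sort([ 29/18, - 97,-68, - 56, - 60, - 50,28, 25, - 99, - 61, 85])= [ - 99,-97, - 68, - 61,-60, - 56,-50, 29/18,  25, 28,85 ]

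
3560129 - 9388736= - 5828607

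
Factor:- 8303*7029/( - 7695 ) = 3^( - 2)*5^( - 1 )*11^1 * 19^1*23^1*71^1  =  341297/45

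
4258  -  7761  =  -3503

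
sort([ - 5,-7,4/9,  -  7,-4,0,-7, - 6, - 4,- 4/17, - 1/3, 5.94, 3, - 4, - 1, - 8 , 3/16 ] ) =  [ - 8 , - 7, - 7, - 7,  -  6, - 5,-4, - 4, - 4, - 1, - 1/3, -4/17, 0, 3/16,4/9, 3, 5.94]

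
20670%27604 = 20670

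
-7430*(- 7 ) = 52010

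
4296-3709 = 587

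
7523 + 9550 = 17073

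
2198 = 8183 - 5985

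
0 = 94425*0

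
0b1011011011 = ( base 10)731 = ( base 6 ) 3215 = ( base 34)LH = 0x2db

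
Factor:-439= - 439^1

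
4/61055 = 4/61055 = 0.00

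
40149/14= 2867 + 11/14=2867.79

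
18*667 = 12006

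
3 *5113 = 15339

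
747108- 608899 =138209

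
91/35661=91/35661= 0.00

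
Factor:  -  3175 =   -  5^2 * 127^1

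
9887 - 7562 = 2325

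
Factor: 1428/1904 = 2^( - 2) * 3^1 = 3/4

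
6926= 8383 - 1457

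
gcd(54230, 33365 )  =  5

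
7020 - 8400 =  - 1380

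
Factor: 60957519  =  3^1*7^2* 414677^1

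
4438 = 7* 634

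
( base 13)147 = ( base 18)CC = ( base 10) 228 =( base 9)273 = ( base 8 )344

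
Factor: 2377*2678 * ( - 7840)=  - 49906351040= -2^6*5^1*7^2*13^1*103^1*2377^1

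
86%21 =2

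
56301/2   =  28150 + 1/2 = 28150.50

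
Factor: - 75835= - 5^1 * 29^1*523^1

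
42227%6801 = 1421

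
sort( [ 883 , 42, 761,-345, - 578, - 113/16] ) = [  -  578, - 345, - 113/16, 42 , 761,883] 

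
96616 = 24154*4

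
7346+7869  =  15215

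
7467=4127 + 3340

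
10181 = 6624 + 3557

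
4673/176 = 26 + 97/176 = 26.55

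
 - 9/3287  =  - 1+3278/3287 = - 0.00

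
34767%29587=5180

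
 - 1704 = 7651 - 9355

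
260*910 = 236600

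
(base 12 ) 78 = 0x5c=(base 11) 84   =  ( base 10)92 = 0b1011100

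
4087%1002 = 79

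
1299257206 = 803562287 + 495694919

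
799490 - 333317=466173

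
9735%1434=1131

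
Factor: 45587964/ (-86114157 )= - 2^2*71^1*1531^( - 1)*18749^ ( - 1 )*53507^1  =  -15195988/28704719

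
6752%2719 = 1314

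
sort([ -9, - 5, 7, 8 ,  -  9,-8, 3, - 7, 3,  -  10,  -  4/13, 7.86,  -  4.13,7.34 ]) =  [  -  10, - 9,  -  9, - 8 , - 7, - 5, - 4.13,- 4/13, 3,3, 7,  7.34,7.86, 8 ]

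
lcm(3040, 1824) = 9120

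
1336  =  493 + 843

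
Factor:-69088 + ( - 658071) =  - 727159=- 727159^1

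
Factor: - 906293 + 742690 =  - 163603 = - 11^1*107^1*  139^1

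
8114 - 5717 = 2397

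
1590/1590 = 1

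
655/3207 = 655/3207 = 0.20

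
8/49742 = 4/24871 = 0.00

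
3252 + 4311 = 7563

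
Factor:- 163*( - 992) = 161696 = 2^5*31^1*163^1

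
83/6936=83/6936 = 0.01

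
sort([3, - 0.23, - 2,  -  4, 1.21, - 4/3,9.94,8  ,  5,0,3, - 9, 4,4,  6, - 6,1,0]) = [-9, - 6, - 4, - 2, - 4/3,  -  0.23 , 0,  0 , 1,1.21  ,  3,3,4,4,  5,6, 8,9.94 ]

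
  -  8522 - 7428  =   - 15950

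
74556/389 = 74556/389 = 191.66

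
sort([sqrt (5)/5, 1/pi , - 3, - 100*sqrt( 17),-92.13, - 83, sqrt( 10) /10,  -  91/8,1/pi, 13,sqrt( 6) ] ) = [ -100 * sqrt( 17), - 92.13, - 83, - 91/8,  -  3,sqrt( 10)/10,1/pi,1/pi, sqrt( 5 )/5, sqrt(6 ),13]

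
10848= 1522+9326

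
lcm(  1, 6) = 6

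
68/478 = 34/239 = 0.14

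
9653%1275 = 728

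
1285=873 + 412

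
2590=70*37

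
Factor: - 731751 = - 3^1 * 243917^1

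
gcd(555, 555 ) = 555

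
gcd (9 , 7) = 1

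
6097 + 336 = 6433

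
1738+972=2710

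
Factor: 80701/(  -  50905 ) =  - 5^ ( - 1)* 10181^ ( - 1) *80701^1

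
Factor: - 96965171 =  - 23^2 * 183299^1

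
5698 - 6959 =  - 1261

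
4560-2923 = 1637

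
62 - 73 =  - 11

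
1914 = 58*33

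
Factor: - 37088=  -  2^5*19^1*61^1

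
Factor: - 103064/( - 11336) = 991/109 = 109^( - 1)*991^1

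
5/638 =5/638 = 0.01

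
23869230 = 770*30999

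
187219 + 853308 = 1040527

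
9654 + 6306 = 15960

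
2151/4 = 537 + 3/4 = 537.75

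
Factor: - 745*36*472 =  - 2^5*3^2 *5^1*59^1*149^1 = - 12659040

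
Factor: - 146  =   - 2^1*73^1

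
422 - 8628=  - 8206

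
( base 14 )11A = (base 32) 6S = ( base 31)73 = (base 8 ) 334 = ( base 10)220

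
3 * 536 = 1608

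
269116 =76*3541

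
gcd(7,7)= 7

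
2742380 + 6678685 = 9421065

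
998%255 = 233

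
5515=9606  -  4091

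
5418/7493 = 5418/7493 = 0.72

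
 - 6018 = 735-6753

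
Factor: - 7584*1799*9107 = -124252410912 = - 2^5*3^1*  7^2*79^1*257^1*1301^1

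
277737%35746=27515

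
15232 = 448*34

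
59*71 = 4189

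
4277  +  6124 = 10401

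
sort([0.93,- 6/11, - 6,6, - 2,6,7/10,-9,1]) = [ - 9,-6, - 2, -6/11,7/10,0.93 , 1, 6,6]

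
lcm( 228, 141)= 10716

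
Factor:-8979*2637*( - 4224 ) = 100014279552 = 2^7*3^4*11^1*41^1* 73^1*293^1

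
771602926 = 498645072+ 272957854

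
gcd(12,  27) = 3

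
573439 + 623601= 1197040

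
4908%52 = 20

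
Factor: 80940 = 2^2*3^1 * 5^1*19^1*71^1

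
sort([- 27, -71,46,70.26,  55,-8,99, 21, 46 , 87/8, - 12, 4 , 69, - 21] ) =[ - 71, - 27, - 21, - 12, -8, 4,87/8, 21,46,46, 55 , 69, 70.26, 99] 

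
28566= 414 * 69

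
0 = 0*828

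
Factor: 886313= 886313^1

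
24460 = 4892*5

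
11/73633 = 11/73633 = 0.00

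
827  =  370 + 457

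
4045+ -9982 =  - 5937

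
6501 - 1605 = 4896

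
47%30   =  17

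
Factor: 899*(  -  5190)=  -  4665810 = -2^1*3^1*5^1*29^1*31^1*173^1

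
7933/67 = 7933/67 = 118.40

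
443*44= 19492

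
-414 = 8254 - 8668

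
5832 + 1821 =7653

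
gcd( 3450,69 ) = 69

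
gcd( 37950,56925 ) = 18975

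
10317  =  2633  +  7684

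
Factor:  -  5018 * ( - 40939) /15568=2^(  -  3)*7^( -1)*13^1*139^(-1) * 193^1*40939^1 = 102715951/7784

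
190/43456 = 95/21728 = 0.00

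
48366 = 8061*6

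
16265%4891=1592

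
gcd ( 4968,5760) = 72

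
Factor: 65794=2^1*67^1*491^1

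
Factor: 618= 2^1*3^1*103^1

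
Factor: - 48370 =  -  2^1  *5^1*7^1*691^1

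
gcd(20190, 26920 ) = 6730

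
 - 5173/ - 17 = 304+ 5/17 =304.29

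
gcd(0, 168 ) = 168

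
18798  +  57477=76275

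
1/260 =1/260 = 0.00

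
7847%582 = 281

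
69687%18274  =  14865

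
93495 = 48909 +44586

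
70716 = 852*83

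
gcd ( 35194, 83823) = 1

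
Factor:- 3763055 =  - 5^1*47^1*67^1*239^1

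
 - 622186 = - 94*6619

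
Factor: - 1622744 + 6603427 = 4980683 = 4980683^1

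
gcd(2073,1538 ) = 1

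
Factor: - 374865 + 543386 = 17^1 *23^1*  431^1 = 168521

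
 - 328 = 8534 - 8862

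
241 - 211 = 30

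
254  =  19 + 235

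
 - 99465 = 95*( - 1047 ) 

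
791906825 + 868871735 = 1660778560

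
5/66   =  5/66 = 0.08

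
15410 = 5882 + 9528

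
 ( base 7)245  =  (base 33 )3w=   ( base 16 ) 83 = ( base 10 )131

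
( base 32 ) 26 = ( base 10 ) 70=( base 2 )1000110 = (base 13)55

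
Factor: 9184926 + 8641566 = 2^2*3^1*1485541^1 =17826492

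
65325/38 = 1719+3/38 =1719.08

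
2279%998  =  283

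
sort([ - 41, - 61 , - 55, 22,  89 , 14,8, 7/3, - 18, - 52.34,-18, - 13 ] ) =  [ - 61, - 55, - 52.34, - 41, - 18, - 18, - 13 , 7/3, 8 , 14, 22,89 ] 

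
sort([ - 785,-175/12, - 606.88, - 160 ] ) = [ - 785, - 606.88, - 160, - 175/12 ]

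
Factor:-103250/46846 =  - 875/397 = - 5^3 *7^1*397^( - 1)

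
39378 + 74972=114350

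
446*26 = 11596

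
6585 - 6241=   344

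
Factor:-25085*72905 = -1828821925 = - 5^2*7^1*29^1*173^1*2083^1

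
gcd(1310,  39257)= 1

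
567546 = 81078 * 7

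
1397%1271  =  126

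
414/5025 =138/1675= 0.08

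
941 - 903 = 38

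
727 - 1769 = -1042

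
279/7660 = 279/7660 =0.04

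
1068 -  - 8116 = 9184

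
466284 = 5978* 78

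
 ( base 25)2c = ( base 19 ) 35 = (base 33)1t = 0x3E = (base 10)62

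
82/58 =1+12/29=1.41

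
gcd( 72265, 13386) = 97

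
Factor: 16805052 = 2^2*3^2*11^1* 42437^1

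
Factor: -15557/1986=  - 47/6 = - 2^ ( -1 )*3^( - 1)*47^1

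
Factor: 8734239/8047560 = 2911413/2682520= 2^( - 3 )  *  3^1*  5^(- 1 )*191^1*199^(-1)*337^( -1 )*5081^1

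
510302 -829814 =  - 319512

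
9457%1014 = 331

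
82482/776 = 106 + 113/388  =  106.29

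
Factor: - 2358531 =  - 3^3*7^1*12479^1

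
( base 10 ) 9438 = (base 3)110221120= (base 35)7ON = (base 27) CPF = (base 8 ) 22336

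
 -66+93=27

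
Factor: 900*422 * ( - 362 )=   -  137487600 = -2^4*3^2*5^2*181^1 * 211^1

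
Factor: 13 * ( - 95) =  - 1235 = - 5^1*13^1* 19^1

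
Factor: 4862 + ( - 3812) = 2^1*3^1 * 5^2*7^1 = 1050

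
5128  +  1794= 6922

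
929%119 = 96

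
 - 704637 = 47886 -752523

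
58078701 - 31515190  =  26563511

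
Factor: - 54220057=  - 149^1 * 167^1*2179^1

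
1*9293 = 9293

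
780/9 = 260/3= 86.67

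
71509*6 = 429054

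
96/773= 96/773 = 0.12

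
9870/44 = 224 + 7/22 = 224.32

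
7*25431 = 178017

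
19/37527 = 19/37527 = 0.00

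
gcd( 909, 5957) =1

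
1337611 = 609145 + 728466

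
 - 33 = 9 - 42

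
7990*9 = 71910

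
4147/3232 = 4147/3232 = 1.28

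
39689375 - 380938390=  - 341249015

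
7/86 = 7/86 = 0.08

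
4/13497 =4/13497   =  0.00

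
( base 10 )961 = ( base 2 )1111000001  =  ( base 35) RG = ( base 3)1022121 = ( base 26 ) 1AP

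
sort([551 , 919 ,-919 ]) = [ - 919,551, 919 ] 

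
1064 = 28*38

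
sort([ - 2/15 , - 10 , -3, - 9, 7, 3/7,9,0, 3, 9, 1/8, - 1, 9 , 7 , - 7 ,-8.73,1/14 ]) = [ - 10, - 9, - 8.73, - 7, - 3, - 1 , - 2/15,0 , 1/14, 1/8,3/7,3, 7, 7,  9,9,9 ]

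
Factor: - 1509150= - 2^1*3^1 * 5^2*10061^1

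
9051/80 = 113 + 11/80 = 113.14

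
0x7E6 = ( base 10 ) 2022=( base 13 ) BC7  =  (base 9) 2686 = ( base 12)1206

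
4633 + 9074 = 13707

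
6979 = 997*7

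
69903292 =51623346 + 18279946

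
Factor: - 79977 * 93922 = -2^1*3^1 *53^1 * 151^1*311^1*503^1 = - 7511599794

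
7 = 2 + 5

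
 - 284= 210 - 494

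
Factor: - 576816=-2^4*3^1*61^1*197^1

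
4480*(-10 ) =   -  44800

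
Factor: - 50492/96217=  - 2^2*11^(-1 ) * 13^1*971^1 *8747^( - 1) 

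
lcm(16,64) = 64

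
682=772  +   - 90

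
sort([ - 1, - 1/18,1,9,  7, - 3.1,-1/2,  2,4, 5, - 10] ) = [ - 10, - 3.1,-1, - 1/2, - 1/18,1,  2,4 , 5,7,9]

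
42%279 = 42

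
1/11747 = 1/11747 = 0.00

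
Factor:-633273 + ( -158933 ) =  - 2^1*396103^1 =- 792206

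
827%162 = 17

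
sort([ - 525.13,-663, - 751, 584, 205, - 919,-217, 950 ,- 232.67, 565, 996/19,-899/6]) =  [ - 919 , - 751, - 663,-525.13,-232.67,- 217 ,-899/6,996/19, 205, 565 , 584, 950] 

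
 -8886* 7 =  - 62202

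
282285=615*459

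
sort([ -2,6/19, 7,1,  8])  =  [-2, 6/19, 1 , 7,8]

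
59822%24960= 9902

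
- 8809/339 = -8809/339=- 25.99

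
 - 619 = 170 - 789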